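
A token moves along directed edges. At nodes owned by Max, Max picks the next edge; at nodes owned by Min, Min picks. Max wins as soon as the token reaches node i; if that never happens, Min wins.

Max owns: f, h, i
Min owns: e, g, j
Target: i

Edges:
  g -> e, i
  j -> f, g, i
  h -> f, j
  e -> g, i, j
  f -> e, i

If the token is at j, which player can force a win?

Min

A0 = {i}
A1: add {f} — f (Max) has f→i.
A2: add {h} — h (Max) has h→f.
A3 = A2; e.g. e (Min) can still go to g. Fixed point.
j never enters the attractor, so Min can avoid the target forever.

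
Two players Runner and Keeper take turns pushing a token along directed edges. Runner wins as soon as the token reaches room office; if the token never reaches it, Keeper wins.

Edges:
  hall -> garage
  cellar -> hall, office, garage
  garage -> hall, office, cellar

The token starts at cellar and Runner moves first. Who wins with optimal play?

Track states (vertex, player-to-move).
A0 = {(office,Runner), (office,Keeper)}
A1: add {(cellar,Runner), (garage,Runner)}.
(cellar,Runner) ∈ A1 ⇒ Runner forces the target.

Runner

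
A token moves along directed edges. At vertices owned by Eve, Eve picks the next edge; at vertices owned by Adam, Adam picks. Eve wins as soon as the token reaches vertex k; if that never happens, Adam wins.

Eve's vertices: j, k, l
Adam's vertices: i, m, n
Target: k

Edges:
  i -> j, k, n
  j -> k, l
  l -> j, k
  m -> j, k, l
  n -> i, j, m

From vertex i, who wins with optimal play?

A0 = {k}
A1: add {j, l} — j (Eve) has j→k; l (Eve) has l→k.
A2: add {m} — m (Adam): all of {j, k, l} already in.
A3 = A2; e.g. i (Adam) can still go to n. Fixed point.
i never enters the attractor, so Adam can avoid the target forever.

Adam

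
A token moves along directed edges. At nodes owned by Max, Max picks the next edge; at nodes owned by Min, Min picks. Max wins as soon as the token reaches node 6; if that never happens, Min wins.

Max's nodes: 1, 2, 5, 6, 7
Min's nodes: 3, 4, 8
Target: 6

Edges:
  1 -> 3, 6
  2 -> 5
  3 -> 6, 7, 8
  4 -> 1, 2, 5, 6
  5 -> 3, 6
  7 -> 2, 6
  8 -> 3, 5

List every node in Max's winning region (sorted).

1, 2, 4, 5, 6, 7

A0 = {6}
A1: add {1, 5, 7} — 1 (Max) has 1→6; 5 (Max) has 5→6; 7 (Max) has 7→6.
A2: add {2} — 2 (Max) has 2→5.
A3: add {4} — 4 (Min): all of {1, 2, 5, 6} already in.
A4 = A3; e.g. 3 (Min) can still go to 8. Fixed point.
Max's winning region = {1, 2, 4, 5, 6, 7}.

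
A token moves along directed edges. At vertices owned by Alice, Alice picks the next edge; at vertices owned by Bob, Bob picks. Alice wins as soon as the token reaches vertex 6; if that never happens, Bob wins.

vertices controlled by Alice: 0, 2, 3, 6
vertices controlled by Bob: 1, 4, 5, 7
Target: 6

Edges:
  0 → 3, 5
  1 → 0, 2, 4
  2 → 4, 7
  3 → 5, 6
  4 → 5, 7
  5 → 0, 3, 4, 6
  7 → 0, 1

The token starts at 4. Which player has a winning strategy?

A0 = {6}
A1: add {3} — 3 (Alice) has 3→6.
A2: add {0} — 0 (Alice) has 0→3.
A3 = A2; e.g. 1 (Bob) can still go to 2. Fixed point.
4 never enters the attractor, so Bob can avoid the target forever.

Bob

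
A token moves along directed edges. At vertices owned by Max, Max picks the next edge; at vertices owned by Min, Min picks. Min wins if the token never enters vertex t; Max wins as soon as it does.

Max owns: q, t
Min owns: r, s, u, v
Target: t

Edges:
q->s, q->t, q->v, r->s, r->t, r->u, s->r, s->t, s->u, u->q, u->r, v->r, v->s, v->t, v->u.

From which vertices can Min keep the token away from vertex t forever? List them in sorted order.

A0 = {t}
A1: add {q} — q (Max) has q→t.
A2 = A1; e.g. r (Min) can still go to s. Fixed point.
Max's attractor = {q, t}; Min avoids the target exactly from the complement.

r, s, u, v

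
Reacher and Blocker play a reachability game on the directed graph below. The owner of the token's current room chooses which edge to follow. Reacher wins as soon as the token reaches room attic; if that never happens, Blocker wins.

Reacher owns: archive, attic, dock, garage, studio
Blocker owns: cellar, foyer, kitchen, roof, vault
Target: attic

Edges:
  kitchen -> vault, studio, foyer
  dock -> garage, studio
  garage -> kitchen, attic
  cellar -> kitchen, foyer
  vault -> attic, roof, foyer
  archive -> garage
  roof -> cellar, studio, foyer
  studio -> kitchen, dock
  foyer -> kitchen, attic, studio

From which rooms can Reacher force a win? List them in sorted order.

archive, attic, dock, garage, studio

A0 = {attic}
A1: add {garage} — garage (Reacher) has garage→attic.
A2: add {archive, dock} — dock (Reacher) has dock→garage; archive (Reacher) has archive→garage.
A3: add {studio} — studio (Reacher) has studio→dock.
A4 = A3; e.g. kitchen (Blocker) can still go to vault. Fixed point.
Reacher's winning region = {archive, attic, dock, garage, studio}.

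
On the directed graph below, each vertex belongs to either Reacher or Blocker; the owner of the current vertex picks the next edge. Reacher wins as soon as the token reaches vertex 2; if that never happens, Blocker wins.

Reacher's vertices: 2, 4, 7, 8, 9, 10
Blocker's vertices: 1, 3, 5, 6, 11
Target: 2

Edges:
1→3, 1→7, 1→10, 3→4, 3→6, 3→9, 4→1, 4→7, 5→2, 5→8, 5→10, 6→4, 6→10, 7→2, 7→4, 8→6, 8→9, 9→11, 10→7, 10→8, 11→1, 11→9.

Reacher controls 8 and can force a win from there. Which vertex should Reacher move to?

A0 = {2}
A1: add {7} — 7 (Reacher) has 7→2.
A2: add {4, 10} — 4 (Reacher) has 4→7; 10 (Reacher) has 10→7.
A3: add {6} — 6 (Blocker): all of {4, 10} already in.
A4: add {8} — 8 (Reacher) has 8→6.
A5: add {5} — 5 (Blocker): all of {2, 8, 10} already in.
A6 = A5; e.g. 1 (Blocker) can still go to 3. Fixed point.
From 8, successor 6 is in the attractor (rank 3); the other successor 9 is not.

6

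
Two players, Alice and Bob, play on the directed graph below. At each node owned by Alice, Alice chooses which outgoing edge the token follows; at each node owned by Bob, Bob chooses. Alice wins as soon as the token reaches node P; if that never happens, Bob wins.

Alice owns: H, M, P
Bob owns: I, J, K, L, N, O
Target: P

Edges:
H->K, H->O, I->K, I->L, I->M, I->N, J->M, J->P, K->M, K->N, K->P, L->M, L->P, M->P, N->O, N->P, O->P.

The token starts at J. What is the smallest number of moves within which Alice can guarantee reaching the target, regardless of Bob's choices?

A0 = {P}
A1: add {M, O} — M (Alice) has M→P; O (Bob): all of {P} already in.
A2: add {H, J, L, N} — H (Alice) has H→O; J (Bob): all of {M, P} already in; L (Bob): all of {M, P} already in; N (Bob): all of {O, P} already in.
J enters the attractor at level 2, so Alice can force the target in 2 moves from there.

2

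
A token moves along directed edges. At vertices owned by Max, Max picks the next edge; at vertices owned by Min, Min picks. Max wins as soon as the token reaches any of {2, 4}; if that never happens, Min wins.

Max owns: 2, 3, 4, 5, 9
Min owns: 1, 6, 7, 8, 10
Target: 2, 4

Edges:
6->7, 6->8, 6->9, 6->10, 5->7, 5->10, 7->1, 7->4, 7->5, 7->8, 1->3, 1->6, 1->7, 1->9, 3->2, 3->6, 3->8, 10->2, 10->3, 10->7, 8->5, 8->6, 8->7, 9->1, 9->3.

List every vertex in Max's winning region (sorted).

A0 = {2, 4}
A1: add {3} — 3 (Max) has 3→2.
A2: add {9} — 9 (Max) has 9→3.
A3 = A2; e.g. 1 (Min) can still go to 6. Fixed point.
Max's winning region = {2, 3, 4, 9}.

2, 3, 4, 9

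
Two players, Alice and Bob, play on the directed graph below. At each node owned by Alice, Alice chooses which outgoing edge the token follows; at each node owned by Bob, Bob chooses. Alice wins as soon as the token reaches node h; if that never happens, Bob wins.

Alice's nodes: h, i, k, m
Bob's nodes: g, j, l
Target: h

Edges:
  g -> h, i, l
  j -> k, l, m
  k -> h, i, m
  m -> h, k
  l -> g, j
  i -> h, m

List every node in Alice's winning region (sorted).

A0 = {h}
A1: add {i, k, m} — i (Alice) has i→h; k (Alice) has k→h; m (Alice) has m→h.
A2 = A1; e.g. g (Bob) can still go to l. Fixed point.
Alice's winning region = {h, i, k, m}.

h, i, k, m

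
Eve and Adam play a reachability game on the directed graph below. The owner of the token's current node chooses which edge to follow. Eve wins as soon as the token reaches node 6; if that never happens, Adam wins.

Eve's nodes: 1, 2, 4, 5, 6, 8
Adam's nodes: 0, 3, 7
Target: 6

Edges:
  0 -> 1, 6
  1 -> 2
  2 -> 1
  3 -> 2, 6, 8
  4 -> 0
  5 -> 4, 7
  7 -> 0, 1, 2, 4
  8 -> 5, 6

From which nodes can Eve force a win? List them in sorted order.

6, 8

A0 = {6}
A1: add {8} — 8 (Eve) has 8→6.
A2 = A1; e.g. 0 (Adam) can still go to 1. Fixed point.
Eve's winning region = {6, 8}.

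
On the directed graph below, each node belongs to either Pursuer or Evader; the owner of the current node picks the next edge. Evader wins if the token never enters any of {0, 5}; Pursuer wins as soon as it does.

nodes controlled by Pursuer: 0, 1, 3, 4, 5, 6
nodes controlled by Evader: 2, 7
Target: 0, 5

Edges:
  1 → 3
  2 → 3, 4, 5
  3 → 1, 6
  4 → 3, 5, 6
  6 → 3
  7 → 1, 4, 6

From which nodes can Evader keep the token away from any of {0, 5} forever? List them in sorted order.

A0 = {0, 5}
A1: add {4} — 4 (Pursuer) has 4→5.
A2 = A1; e.g. 1 (Pursuer) has no edge into A1. Fixed point.
Pursuer's attractor = {0, 4, 5}; Evader avoids the target exactly from the complement.

1, 2, 3, 6, 7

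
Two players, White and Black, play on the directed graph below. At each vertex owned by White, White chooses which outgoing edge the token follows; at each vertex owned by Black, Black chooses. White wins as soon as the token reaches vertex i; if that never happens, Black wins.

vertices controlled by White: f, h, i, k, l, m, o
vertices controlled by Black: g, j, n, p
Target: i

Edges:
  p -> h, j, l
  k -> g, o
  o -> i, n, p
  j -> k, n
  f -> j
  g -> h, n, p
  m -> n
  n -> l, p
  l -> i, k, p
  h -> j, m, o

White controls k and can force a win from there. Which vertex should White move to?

A0 = {i}
A1: add {l, o} — l (White) has l→i; o (White) has o→i.
A2: add {h, k} — h (White) has h→o; k (White) has k→o.
A3 = A2; e.g. f (White) has no edge into A2. Fixed point.
From k, successor o is in the attractor (rank 1); the other successor g is not.

o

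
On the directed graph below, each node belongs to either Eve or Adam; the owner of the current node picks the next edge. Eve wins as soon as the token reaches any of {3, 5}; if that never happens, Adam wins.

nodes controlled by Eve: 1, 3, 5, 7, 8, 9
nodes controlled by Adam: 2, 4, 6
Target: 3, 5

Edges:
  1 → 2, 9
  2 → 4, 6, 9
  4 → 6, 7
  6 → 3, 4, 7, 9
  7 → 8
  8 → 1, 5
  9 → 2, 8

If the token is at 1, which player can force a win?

A0 = {3, 5}
A1: add {8} — 8 (Eve) has 8→5.
A2: add {7, 9} — 7 (Eve) has 7→8; 9 (Eve) has 9→8.
A3: add {1} — 1 (Eve) has 1→9.
A4 = A3; e.g. 2 (Adam) can still go to 4. Fixed point.
1 ∈ A3, so Eve can force the target.

Eve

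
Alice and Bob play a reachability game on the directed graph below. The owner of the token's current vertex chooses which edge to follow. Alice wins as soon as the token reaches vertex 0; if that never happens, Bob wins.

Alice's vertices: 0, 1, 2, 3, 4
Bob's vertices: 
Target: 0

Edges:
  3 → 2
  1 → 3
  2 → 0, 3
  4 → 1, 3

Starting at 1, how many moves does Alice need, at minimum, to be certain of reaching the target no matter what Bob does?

A0 = {0}
A1: add {2} — 2 (Alice) has 2→0.
A2: add {3} — 3 (Alice) has 3→2.
A3: add {1, 4} — 1 (Alice) has 1→3; 4 (Alice) has 4→3.
A3 = all vertices. Fixed point.
1 enters the attractor at level 3, so Alice can force the target in 3 moves from there.

3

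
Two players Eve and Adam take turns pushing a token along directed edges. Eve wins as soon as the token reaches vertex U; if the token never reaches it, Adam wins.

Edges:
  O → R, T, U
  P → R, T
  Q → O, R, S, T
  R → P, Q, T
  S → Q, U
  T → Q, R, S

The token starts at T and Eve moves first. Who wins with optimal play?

Adam

Track states (vertex, player-to-move).
A0 = {(U,Eve), (U,Adam)}
A1: add {(O,Eve), (S,Eve)}.
A2 = A1; e.g. (O,Adam) stays out. (T,Eve) never enters ⇒ Adam avoids the target.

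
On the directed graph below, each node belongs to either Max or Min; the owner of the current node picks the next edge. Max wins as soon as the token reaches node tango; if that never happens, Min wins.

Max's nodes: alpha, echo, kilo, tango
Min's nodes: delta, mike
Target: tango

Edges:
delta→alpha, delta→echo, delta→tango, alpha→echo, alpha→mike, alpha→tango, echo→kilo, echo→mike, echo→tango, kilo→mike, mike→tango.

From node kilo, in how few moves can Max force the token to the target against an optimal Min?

A0 = {tango}
A1: add {alpha, echo, mike} — alpha (Max) has alpha→tango; echo (Max) has echo→tango; mike (Min): all of {tango} already in.
A2: add {delta, kilo} — delta (Min): all of {alpha, echo, tango} already in; kilo (Max) has kilo→mike.
A2 = all vertices. Fixed point.
kilo enters the attractor at level 2, so Max can force the target in 2 moves from there.

2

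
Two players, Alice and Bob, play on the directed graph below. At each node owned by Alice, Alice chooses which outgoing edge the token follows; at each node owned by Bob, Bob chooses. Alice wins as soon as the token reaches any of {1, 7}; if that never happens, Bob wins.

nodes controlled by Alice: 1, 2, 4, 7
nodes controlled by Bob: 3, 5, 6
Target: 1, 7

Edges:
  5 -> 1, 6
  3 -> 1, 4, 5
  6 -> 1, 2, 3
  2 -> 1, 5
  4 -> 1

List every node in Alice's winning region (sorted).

A0 = {1, 7}
A1: add {2, 4} — 2 (Alice) has 2→1; 4 (Alice) has 4→1.
A2 = A1; e.g. 3 (Bob) can still go to 5. Fixed point.
Alice's winning region = {1, 2, 4, 7}.

1, 2, 4, 7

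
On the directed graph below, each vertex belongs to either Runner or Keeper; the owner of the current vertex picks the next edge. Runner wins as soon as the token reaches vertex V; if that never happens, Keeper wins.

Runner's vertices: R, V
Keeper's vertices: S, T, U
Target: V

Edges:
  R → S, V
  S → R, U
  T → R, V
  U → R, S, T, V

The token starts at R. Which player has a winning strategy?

Runner

A0 = {V}
A1: add {R} — R (Runner) has R→V.
R ∈ A1, so Runner can force the target.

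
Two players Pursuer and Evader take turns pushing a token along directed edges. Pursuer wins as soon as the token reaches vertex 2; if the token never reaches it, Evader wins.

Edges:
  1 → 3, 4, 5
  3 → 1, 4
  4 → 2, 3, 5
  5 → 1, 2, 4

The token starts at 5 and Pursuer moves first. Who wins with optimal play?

Pursuer

Track states (vertex, player-to-move).
A0 = {(2,Pursuer), (2,Evader)}
A1: add {(4,Pursuer), (5,Pursuer)}.
(5,Pursuer) ∈ A1 ⇒ Pursuer forces the target.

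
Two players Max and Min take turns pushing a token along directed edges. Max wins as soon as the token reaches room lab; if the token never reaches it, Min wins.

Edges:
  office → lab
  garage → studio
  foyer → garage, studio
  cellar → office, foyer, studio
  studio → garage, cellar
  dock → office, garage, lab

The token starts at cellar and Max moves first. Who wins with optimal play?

Max

Track states (vertex, player-to-move).
A0 = {(lab,Max), (lab,Min)}
A1: add {(office,Max), (office,Min), (dock,Max)}.
A2: add {(cellar,Max)}.
(cellar,Max) ∈ A2 ⇒ Max forces the target.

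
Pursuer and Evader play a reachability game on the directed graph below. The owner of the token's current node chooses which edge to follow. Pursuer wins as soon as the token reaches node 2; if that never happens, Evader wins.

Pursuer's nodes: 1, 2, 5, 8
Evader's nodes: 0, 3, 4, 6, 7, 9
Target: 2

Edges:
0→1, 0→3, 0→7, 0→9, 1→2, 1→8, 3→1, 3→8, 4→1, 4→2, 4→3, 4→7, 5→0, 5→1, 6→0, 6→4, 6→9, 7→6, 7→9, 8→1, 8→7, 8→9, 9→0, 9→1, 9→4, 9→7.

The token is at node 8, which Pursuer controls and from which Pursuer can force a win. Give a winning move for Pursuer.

1

A0 = {2}
A1: add {1} — 1 (Pursuer) has 1→2.
A2: add {5, 8} — 5 (Pursuer) has 5→1; 8 (Pursuer) has 8→1.
A3: add {3} — 3 (Evader): all of {1, 8} already in.
A4 = A3; e.g. 0 (Evader) can still go to 7. Fixed point.
From 8, successor 1 is in the attractor (rank 1); the other successors 7, 9 are not.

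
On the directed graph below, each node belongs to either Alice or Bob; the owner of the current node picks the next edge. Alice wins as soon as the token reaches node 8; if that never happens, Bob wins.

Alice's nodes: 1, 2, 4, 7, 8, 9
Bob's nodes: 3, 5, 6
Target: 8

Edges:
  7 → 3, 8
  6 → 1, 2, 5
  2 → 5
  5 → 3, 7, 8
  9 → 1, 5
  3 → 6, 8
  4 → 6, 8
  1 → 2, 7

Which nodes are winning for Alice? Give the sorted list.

A0 = {8}
A1: add {4, 7} — 4 (Alice) has 4→8; 7 (Alice) has 7→8.
A2: add {1} — 1 (Alice) has 1→7.
A3: add {9} — 9 (Alice) has 9→1.
A4 = A3; e.g. 2 (Alice) has no edge into A3. Fixed point.
Alice's winning region = {1, 4, 7, 8, 9}.

1, 4, 7, 8, 9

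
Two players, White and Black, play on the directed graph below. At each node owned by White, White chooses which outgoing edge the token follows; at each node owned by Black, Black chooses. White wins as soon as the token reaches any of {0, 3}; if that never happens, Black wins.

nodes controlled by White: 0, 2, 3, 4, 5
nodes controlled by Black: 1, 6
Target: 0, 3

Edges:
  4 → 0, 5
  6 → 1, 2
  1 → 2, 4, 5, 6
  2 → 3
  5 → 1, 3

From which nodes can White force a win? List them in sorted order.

A0 = {0, 3}
A1: add {2, 4, 5} — 2 (White) has 2→3; 4 (White) has 4→0; 5 (White) has 5→3.
A2 = A1; e.g. 1 (Black) can still go to 6. Fixed point.
White's winning region = {0, 2, 3, 4, 5}.

0, 2, 3, 4, 5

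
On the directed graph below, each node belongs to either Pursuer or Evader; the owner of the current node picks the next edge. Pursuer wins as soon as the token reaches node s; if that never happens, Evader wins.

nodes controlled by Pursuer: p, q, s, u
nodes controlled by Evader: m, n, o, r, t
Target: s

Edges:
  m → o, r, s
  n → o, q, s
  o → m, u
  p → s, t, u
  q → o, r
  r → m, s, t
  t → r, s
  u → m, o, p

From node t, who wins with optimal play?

Evader

A0 = {s}
A1: add {p} — p (Pursuer) has p→s.
A2: add {u} — u (Pursuer) has u→p.
A3 = A2; e.g. m (Evader) can still go to o. Fixed point.
t never enters the attractor, so Evader can avoid the target forever.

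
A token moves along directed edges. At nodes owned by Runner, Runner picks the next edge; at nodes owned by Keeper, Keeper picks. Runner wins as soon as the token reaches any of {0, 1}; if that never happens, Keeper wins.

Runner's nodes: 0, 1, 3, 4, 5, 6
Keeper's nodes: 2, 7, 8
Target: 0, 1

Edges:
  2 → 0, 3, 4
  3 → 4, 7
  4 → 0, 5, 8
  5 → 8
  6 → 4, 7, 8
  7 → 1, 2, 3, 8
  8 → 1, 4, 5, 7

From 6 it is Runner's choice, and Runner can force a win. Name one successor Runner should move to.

A0 = {0, 1}
A1: add {4} — 4 (Runner) has 4→0.
A2: add {3, 6} — 3 (Runner) has 3→4; 6 (Runner) has 6→4.
A3: add {2} — 2 (Keeper): all of {0, 3, 4} already in.
A4 = A3; e.g. 5 (Runner) has no edge into A3. Fixed point.
From 6, successor 4 is in the attractor (rank 1); the other successors 7, 8 are not.

4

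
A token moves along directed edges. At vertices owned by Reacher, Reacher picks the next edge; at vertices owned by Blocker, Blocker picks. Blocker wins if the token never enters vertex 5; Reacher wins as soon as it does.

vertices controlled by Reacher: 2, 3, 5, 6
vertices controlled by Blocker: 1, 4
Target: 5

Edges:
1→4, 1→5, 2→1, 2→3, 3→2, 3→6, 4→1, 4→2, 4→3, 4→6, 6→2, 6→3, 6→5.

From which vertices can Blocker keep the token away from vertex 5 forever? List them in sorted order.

A0 = {5}
A1: add {6} — 6 (Reacher) has 6→5.
A2: add {3} — 3 (Reacher) has 3→6.
A3: add {2} — 2 (Reacher) has 2→3.
A4 = A3; e.g. 1 (Blocker) can still go to 4. Fixed point.
Reacher's attractor = {2, 3, 5, 6}; Blocker avoids the target exactly from the complement.

1, 4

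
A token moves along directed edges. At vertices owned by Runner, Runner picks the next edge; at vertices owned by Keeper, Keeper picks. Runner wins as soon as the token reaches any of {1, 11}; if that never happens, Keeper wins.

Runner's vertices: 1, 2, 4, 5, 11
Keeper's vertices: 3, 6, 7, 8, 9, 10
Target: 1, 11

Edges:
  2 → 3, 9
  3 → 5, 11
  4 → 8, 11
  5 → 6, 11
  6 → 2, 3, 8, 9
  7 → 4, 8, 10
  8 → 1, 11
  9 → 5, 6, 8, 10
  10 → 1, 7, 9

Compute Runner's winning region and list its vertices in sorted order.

1, 2, 3, 4, 5, 8, 11

A0 = {1, 11}
A1: add {4, 5, 8} — 4 (Runner) has 4→11; 5 (Runner) has 5→11; 8 (Keeper): all of {1, 11} already in.
A2: add {3} — 3 (Keeper): all of {5, 11} already in.
A3: add {2} — 2 (Runner) has 2→3.
A4 = A3; e.g. 6 (Keeper) can still go to 9. Fixed point.
Runner's winning region = {1, 2, 3, 4, 5, 8, 11}.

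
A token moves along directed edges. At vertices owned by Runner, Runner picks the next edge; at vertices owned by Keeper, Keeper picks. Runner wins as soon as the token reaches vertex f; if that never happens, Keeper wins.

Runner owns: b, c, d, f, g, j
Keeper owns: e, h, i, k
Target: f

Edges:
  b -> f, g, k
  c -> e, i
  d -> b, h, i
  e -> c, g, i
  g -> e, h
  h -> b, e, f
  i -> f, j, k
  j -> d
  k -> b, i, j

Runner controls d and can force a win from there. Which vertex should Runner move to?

b

A0 = {f}
A1: add {b} — b (Runner) has b→f.
A2: add {d} — d (Runner) has d→b.
A3: add {j} — j (Runner) has j→d.
A4 = A3; e.g. c (Runner) has no edge into A3. Fixed point.
From d, successor b is in the attractor (rank 1); the other successors h, i are not.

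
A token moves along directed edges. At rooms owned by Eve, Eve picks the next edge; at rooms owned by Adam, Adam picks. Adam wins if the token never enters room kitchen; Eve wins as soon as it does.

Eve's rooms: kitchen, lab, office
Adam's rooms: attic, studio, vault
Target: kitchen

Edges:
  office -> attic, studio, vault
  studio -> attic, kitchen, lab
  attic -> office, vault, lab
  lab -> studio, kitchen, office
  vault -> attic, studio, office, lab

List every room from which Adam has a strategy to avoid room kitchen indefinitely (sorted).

A0 = {kitchen}
A1: add {lab} — lab (Eve) has lab→kitchen.
A2 = A1; e.g. attic (Adam) can still go to office. Fixed point.
Eve's attractor = {kitchen, lab}; Adam avoids the target exactly from the complement.

attic, office, studio, vault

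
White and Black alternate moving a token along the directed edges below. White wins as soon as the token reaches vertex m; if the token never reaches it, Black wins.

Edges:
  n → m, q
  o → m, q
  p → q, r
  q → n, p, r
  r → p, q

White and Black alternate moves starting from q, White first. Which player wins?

Track states (vertex, player-to-move).
A0 = {(m,White), (m,Black)}
A1: add {(n,White), (o,White)}.
A2 = A1; e.g. (n,Black) stays out. (q,White) never enters ⇒ Black avoids the target.

Black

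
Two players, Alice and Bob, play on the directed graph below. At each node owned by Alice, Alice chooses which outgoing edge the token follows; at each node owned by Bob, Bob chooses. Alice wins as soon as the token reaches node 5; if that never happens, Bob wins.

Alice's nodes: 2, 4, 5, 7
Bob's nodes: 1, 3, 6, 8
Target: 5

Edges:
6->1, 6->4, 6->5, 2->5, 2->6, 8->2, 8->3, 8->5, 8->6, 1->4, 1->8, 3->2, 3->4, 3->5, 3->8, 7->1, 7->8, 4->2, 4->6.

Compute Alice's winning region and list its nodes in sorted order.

2, 4, 5

A0 = {5}
A1: add {2} — 2 (Alice) has 2→5.
A2: add {4} — 4 (Alice) has 4→2.
A3 = A2; e.g. 1 (Bob) can still go to 8. Fixed point.
Alice's winning region = {2, 4, 5}.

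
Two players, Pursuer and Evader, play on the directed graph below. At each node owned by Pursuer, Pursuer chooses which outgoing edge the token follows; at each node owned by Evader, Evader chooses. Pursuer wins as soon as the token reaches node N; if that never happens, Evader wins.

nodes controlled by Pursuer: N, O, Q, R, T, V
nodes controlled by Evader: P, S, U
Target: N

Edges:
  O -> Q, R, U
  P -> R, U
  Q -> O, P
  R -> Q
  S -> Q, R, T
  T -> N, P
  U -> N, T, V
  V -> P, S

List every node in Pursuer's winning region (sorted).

A0 = {N}
A1: add {T} — T (Pursuer) has T→N.
A2 = A1; e.g. O (Pursuer) has no edge into A1. Fixed point.
Pursuer's winning region = {N, T}.

N, T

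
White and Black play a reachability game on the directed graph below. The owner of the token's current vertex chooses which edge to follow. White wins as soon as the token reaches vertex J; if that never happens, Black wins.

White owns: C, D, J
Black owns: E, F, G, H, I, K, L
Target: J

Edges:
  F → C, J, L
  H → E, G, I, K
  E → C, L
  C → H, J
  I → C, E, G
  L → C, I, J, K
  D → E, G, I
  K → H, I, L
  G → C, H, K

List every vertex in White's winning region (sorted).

C, J

A0 = {J}
A1: add {C} — C (White) has C→J.
A2 = A1; e.g. D (White) has no edge into A1. Fixed point.
White's winning region = {C, J}.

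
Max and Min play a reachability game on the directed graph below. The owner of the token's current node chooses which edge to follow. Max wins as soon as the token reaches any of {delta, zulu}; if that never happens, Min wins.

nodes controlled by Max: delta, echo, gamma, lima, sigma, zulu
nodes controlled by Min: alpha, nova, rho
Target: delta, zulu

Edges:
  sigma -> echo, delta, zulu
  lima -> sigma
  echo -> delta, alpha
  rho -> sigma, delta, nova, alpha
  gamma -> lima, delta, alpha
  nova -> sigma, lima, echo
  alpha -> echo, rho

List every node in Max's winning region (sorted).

A0 = {delta, zulu}
A1: add {echo, gamma, sigma} — sigma (Max) has sigma→delta; echo (Max) has echo→delta; gamma (Max) has gamma→delta.
A2: add {lima} — lima (Max) has lima→sigma.
A3: add {nova} — nova (Min): all of {sigma, lima, echo} already in.
A4 = A3; e.g. rho (Min) can still go to alpha. Fixed point.
Max's winning region = {delta, echo, gamma, lima, nova, sigma, zulu}.

delta, echo, gamma, lima, nova, sigma, zulu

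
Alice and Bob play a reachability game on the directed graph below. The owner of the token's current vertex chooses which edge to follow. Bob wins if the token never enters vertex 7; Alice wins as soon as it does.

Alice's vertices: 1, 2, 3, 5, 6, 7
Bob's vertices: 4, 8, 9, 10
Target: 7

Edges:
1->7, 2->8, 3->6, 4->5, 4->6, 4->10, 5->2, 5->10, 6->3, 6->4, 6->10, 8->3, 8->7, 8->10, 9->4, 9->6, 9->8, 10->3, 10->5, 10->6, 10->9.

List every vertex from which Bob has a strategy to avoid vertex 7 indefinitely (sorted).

2, 3, 4, 5, 6, 8, 9, 10

A0 = {7}
A1: add {1} — 1 (Alice) has 1→7.
A2 = A1; e.g. 2 (Alice) has no edge into A1. Fixed point.
Alice's attractor = {1, 7}; Bob avoids the target exactly from the complement.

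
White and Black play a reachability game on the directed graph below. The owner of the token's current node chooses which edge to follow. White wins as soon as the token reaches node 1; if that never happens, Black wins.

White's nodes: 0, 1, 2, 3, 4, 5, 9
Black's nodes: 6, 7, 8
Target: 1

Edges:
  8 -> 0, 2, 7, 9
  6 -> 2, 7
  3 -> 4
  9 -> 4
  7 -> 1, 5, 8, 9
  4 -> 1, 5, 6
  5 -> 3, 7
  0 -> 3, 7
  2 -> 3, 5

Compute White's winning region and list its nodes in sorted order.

A0 = {1}
A1: add {4} — 4 (White) has 4→1.
A2: add {3, 9} — 3 (White) has 3→4; 9 (White) has 9→4.
A3: add {0, 2, 5} — 0 (White) has 0→3; 2 (White) has 2→3; 5 (White) has 5→3.
A4 = A3; e.g. 6 (Black) can still go to 7. Fixed point.
White's winning region = {0, 1, 2, 3, 4, 5, 9}.

0, 1, 2, 3, 4, 5, 9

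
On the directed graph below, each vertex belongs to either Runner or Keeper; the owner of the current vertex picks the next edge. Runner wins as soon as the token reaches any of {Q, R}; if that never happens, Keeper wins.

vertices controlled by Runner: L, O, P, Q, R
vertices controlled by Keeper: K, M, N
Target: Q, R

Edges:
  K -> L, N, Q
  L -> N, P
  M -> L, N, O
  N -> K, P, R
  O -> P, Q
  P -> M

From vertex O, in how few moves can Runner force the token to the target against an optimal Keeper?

1

A0 = {Q, R}
A1: add {O} — O (Runner) has O→Q.
A2 = A1; e.g. K (Keeper) can still go to L. Fixed point.
O enters the attractor at level 1, so Runner can force the target in 1 move from there.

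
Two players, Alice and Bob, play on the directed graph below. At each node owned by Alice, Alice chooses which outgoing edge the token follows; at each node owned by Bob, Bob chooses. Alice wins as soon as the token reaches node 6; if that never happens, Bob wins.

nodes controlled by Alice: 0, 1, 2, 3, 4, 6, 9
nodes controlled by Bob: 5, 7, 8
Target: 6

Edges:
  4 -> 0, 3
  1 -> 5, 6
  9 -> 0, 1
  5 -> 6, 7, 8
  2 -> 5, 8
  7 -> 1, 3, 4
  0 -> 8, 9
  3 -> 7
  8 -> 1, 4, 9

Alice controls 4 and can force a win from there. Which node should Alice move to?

0

A0 = {6}
A1: add {1} — 1 (Alice) has 1→6.
A2: add {9} — 9 (Alice) has 9→1.
A3: add {0} — 0 (Alice) has 0→9.
A4: add {4} — 4 (Alice) has 4→0.
A5: add {8} — 8 (Bob): all of {1, 4, 9} already in.
A6: add {2} — 2 (Alice) has 2→8.
A7 = A6; e.g. 3 (Alice) has no edge into A6. Fixed point.
From 4, successor 0 is in the attractor (rank 3); the other successor 3 is not.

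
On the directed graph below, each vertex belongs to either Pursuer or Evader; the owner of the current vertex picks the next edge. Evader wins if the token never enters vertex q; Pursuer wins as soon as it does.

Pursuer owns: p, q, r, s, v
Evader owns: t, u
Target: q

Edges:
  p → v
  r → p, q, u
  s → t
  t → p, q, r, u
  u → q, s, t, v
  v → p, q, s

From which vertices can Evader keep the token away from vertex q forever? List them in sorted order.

A0 = {q}
A1: add {r, v} — r (Pursuer) has r→q; v (Pursuer) has v→q.
A2: add {p} — p (Pursuer) has p→v.
A3 = A2; e.g. s (Pursuer) has no edge into A2. Fixed point.
Pursuer's attractor = {p, q, r, v}; Evader avoids the target exactly from the complement.

s, t, u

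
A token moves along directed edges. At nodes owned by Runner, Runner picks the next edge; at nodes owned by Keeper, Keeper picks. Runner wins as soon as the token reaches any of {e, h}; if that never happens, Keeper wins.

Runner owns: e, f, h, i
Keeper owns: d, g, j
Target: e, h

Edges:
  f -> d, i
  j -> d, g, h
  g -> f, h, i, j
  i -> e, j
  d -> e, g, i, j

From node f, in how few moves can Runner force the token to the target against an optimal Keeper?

A0 = {e, h}
A1: add {i} — i (Runner) has i→e.
A2: add {f} — f (Runner) has f→i.
A3 = A2; e.g. d (Keeper) can still go to g. Fixed point.
f enters the attractor at level 2, so Runner can force the target in 2 moves from there.

2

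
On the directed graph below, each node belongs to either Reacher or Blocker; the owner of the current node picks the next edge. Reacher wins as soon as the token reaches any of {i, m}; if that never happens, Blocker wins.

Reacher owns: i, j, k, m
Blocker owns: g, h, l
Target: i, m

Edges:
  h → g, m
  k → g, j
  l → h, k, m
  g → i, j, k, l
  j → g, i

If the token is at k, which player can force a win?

A0 = {i, m}
A1: add {j} — j (Reacher) has j→i.
A2: add {k} — k (Reacher) has k→j.
A3 = A2; e.g. g (Blocker) can still go to l. Fixed point.
k ∈ A2, so Reacher can force the target.

Reacher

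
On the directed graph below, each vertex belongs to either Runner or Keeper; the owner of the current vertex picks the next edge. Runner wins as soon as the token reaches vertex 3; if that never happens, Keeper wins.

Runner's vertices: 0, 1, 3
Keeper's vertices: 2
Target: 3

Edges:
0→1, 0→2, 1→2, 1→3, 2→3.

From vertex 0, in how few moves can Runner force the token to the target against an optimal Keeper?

2

A0 = {3}
A1: add {1, 2} — 1 (Runner) has 1→3; 2 (Keeper): all of {3} already in.
A2: add {0} — 0 (Runner) has 0→1.
A2 = all vertices. Fixed point.
0 enters the attractor at level 2, so Runner can force the target in 2 moves from there.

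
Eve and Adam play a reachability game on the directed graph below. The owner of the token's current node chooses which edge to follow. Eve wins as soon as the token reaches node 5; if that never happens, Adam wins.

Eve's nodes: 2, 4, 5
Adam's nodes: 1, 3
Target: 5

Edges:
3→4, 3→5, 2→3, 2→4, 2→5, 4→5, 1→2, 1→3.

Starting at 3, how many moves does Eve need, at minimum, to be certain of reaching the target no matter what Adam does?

A0 = {5}
A1: add {2, 4} — 2 (Eve) has 2→5; 4 (Eve) has 4→5.
A2: add {3} — 3 (Adam): all of {4, 5} already in.
3 enters the attractor at level 2, so Eve can force the target in 2 moves from there.

2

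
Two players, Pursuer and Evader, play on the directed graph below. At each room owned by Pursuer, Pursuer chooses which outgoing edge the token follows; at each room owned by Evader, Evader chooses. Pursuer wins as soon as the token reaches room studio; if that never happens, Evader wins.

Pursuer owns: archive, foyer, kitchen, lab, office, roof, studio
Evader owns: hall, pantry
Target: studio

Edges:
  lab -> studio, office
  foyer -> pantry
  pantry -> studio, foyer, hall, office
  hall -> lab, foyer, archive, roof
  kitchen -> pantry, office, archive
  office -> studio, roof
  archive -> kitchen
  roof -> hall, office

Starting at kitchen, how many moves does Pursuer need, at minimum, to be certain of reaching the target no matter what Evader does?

2

A0 = {studio}
A1: add {lab, office} — lab (Pursuer) has lab→studio; office (Pursuer) has office→studio.
A2: add {kitchen, roof} — kitchen (Pursuer) has kitchen→office; roof (Pursuer) has roof→office.
kitchen enters the attractor at level 2, so Pursuer can force the target in 2 moves from there.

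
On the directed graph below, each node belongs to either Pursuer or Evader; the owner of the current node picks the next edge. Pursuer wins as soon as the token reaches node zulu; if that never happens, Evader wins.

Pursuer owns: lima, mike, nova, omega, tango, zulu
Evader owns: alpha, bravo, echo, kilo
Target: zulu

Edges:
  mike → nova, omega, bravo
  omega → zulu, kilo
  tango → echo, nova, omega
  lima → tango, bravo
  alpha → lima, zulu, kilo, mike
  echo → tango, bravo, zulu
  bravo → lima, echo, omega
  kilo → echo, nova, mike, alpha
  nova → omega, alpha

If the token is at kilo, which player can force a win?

Evader

A0 = {zulu}
A1: add {omega} — omega (Pursuer) has omega→zulu.
A2: add {mike, nova, tango} — nova (Pursuer) has nova→omega; tango (Pursuer) has tango→omega; mike (Pursuer) has mike→omega.
A3: add {lima} — lima (Pursuer) has lima→tango.
A4 = A3; e.g. echo (Evader) can still go to bravo. Fixed point.
kilo never enters the attractor, so Evader can avoid the target forever.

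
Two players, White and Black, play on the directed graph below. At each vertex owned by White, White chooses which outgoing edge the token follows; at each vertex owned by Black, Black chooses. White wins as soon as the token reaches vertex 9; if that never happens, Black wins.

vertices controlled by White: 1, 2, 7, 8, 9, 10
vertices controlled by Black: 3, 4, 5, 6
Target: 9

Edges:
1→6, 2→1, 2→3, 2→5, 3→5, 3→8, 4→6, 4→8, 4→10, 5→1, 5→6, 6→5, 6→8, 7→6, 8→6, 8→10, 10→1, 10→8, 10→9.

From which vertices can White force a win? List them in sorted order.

8, 9, 10

A0 = {9}
A1: add {10} — 10 (White) has 10→9.
A2: add {8} — 8 (White) has 8→10.
A3 = A2; e.g. 1 (White) has no edge into A2. Fixed point.
White's winning region = {8, 9, 10}.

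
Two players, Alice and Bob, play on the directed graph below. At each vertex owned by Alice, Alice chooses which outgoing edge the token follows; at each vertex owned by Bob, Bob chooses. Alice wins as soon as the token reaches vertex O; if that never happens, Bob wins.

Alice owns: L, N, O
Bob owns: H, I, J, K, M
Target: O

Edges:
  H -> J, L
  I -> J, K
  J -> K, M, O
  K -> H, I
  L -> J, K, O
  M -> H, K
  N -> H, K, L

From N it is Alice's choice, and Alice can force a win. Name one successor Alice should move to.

A0 = {O}
A1: add {L} — L (Alice) has L→O.
A2: add {N} — N (Alice) has N→L.
A3 = A2; e.g. H (Bob) can still go to J. Fixed point.
From N, successor L is in the attractor (rank 1); the other successors H, K are not.

L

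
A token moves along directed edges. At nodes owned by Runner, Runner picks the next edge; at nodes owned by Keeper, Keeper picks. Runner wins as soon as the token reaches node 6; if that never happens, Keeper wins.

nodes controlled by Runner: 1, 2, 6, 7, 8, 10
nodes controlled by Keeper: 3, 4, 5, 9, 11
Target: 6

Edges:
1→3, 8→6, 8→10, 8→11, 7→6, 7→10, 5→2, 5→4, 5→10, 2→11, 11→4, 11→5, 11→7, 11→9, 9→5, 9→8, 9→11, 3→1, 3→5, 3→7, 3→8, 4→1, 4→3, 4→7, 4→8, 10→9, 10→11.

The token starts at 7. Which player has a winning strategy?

Runner

A0 = {6}
A1: add {7, 8} — 7 (Runner) has 7→6; 8 (Runner) has 8→6.
A2 = A1; e.g. 1 (Runner) has no edge into A1. Fixed point.
7 ∈ A1, so Runner can force the target.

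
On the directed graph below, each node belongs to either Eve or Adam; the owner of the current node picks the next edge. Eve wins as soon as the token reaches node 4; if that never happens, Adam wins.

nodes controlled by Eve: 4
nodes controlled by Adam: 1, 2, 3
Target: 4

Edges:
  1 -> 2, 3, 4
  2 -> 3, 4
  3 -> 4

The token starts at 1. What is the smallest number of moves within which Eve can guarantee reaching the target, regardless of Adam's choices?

3

A0 = {4}
A1: add {3} — 3 (Adam): all of {4} already in.
A2: add {2} — 2 (Adam): all of {3, 4} already in.
A3: add {1} — 1 (Adam): all of {2, 3, 4} already in.
A3 = all vertices. Fixed point.
1 enters the attractor at level 3, so Eve can force the target in 3 moves from there.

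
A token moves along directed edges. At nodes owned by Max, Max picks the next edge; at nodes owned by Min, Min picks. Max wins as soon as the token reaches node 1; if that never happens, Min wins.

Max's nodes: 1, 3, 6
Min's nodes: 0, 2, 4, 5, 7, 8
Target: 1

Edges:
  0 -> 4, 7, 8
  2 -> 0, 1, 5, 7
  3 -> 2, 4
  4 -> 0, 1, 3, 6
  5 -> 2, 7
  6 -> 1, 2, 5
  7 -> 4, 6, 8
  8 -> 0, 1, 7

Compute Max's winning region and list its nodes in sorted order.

1, 6

A0 = {1}
A1: add {6} — 6 (Max) has 6→1.
A2 = A1; e.g. 0 (Min) can still go to 4. Fixed point.
Max's winning region = {1, 6}.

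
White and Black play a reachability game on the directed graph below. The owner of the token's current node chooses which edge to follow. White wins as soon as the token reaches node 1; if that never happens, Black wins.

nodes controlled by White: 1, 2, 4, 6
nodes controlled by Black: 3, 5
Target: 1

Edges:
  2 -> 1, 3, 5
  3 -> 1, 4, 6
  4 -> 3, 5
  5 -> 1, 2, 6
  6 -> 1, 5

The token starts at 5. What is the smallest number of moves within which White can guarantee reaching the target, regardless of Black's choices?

A0 = {1}
A1: add {2, 6} — 2 (White) has 2→1; 6 (White) has 6→1.
A2: add {5} — 5 (Black): all of {1, 2, 6} already in.
5 enters the attractor at level 2, so White can force the target in 2 moves from there.

2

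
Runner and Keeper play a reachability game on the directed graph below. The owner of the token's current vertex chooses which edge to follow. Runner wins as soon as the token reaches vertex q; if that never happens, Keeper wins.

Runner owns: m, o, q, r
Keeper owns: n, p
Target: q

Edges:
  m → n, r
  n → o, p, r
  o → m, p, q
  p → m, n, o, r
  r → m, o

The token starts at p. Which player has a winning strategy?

A0 = {q}
A1: add {o} — o (Runner) has o→q.
A2: add {r} — r (Runner) has r→o.
A3: add {m} — m (Runner) has m→r.
A4 = A3; e.g. n (Keeper) can still go to p. Fixed point.
p never enters the attractor, so Keeper can avoid the target forever.

Keeper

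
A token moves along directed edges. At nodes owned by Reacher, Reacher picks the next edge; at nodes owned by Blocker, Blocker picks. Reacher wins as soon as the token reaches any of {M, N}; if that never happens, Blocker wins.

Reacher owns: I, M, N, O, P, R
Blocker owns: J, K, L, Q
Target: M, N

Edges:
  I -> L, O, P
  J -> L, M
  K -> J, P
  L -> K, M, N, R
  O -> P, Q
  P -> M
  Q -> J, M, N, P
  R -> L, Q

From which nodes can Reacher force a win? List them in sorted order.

I, M, N, O, P

A0 = {M, N}
A1: add {P} — P (Reacher) has P→M.
A2: add {I, O} — I (Reacher) has I→P; O (Reacher) has O→P.
A3 = A2; e.g. J (Blocker) can still go to L. Fixed point.
Reacher's winning region = {I, M, N, O, P}.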